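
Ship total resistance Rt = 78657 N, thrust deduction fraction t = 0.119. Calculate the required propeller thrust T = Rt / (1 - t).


Formula: T = Rt / (1 - t)
Step 1 — (1 - t) = 1 - 0.119 = 0.881
Step 2 — T = 78657 / 0.881 ≈ 89281 N (5 s.f.)

89281 N


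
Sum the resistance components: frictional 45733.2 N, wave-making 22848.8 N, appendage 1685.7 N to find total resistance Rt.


Formula: Rt = Rf + Rw + Ra
Substituting: Rt = 45733.2 + 22848.8 + 1685.7
Result: Rt = 70267.7 N

70267.7 N


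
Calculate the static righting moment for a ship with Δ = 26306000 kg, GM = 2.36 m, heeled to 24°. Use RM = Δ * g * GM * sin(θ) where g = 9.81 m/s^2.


Formula: GZ = GM * sin(theta); RM = disp * g * GZ
Step 1 — GZ = 2.36 * sin(24°) = 2.36 * 0.406737 = 0.959899 m
Step 2 — RM = 26306000 * 9.81 * 0.959899 ≈ 247710000 N·m (5 s.f.)

247710000 N·m


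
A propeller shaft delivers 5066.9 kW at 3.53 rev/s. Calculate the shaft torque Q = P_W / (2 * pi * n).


Formula: Q = P_W / (2 * pi * n)
Step 1 — P_W = 5066.9 kW * 1000 = 5066900.0 W
Step 2 — 2 * pi * n = 2 * pi * 3.53 = 22.179644
Step 3 — Q = 5066900.0 / 22.179644 ≈ 228450 N·m (5 s.f.)

228450 N·m


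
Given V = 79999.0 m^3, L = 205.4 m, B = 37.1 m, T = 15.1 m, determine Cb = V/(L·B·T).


Formula: Cb = V / (L * B * T)
Step 1 — L * B * T = 205.4 * 37.1 * 15.1 = 115067.134 m^3
Step 2 — Cb = 79999.0 / 115067.134 ≈ 0.69524 (5 s.f.)

0.69524


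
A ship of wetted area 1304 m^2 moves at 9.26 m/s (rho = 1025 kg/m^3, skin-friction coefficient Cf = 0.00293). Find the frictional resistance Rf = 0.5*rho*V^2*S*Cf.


Formula: Rf = 0.5 * rho * V^2 * S * Cf
Step 1 — V^2 = 9.26^2 = 85.7476
Step 2 — 0.5 * rho * V^2 = 0.5 * 1025 * 85.7476 = 43945.645
Step 3 — Rf = 43945.645 * 1304 * 0.00293 ≈ 167900 N (5 s.f.)

167900 N


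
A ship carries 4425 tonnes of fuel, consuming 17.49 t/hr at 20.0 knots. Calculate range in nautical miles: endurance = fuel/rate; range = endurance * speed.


Formula: endurance = fuel / rate; range = endurance * speed
Step 1 — endurance = 4425 / 17.49 = 253.0017 hours
Step 2 — range = 253.0017 * 20.0 ≈ 5060.0 nautical miles (5 s.f.)

5060.0 NM


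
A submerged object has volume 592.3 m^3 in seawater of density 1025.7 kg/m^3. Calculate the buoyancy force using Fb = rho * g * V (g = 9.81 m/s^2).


Formula: Fb = rho * g * V
Substituting: Fb = 1025.7 * 9.81 * 592.3
Intermediate: 1025.7 * 9.81 = 10062.117
Result: Fb = 10062.117 * 592.3 ≈ 5959800 N (5 s.f.)

5959800 N


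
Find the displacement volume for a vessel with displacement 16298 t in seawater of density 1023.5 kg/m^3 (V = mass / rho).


Formula: V = mass / rho
Step 1 — convert tonnes to kg: 16298 t * 1000 = 16298000 kg
Step 2 — V = 16298000 / 1023.5 ≈ 15924 m^3 (5 s.f.)

15924 m^3


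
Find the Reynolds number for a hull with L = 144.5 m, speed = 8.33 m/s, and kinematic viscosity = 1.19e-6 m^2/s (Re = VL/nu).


Formula: Re = V * L / nu
Step 1 — V * L = 8.33 * 144.5 = 1203.685 m^2/s
Step 2 — Re = 1203.685 / 1.19e-6 = 1.01e+09

1.01e+09


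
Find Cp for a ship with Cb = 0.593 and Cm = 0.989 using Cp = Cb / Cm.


Formula: Cp = Cb / Cm
Substituting: Cp = 0.593 / 0.989
Result: Cp ≈ 0.59960 (5 s.f.)

0.59960


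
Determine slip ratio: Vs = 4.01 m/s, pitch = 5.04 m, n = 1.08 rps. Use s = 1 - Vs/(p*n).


Formula: s = 1 - Vs / (p * n)
Step 1 — p * n = 5.04 * 1.08 = 5.4432
Step 2 — Vs / (p*n) = 4.01 / 5.4432 = 0.736699 (6 d.p.)
Step 3 — s = 1 - 0.736699 = 0.263301

0.263301


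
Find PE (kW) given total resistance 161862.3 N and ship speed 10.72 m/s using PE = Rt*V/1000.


Formula: PE = Rt * V / 1000 (kW)
Step 1 — PE (W) = 161862.3 * 10.72 = 1735163.856 W
Step 2 — PE (kW) = 1735163.856 / 1000 ≈ 1735.2 kW (5 s.f.)

1735.2 kW


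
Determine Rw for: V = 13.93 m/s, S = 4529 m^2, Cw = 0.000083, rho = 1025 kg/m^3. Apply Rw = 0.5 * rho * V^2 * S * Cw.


Formula: Rw = 0.5 * rho * V^2 * S * Cw
Step 1 — V^2 = 13.93^2 = 194.0449
Step 2 — 0.5 * rho * V^2 = 0.5 * 1025 * 194.0449 = 99448.01125
Step 3 — Rw = 99448.01125 * 4529 * 0.000083 ≈ 37383 N (5 s.f.)

37383 N


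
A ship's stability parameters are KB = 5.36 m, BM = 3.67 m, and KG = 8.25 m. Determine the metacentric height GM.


Formula: GM = KB + BM - KG
Step 1 — KM = KB + BM = 5.36 + 3.67 = 9.03 m
Step 2 — GM = KM - KG = 9.03 - 8.25 = 0.78 m

0.78 m


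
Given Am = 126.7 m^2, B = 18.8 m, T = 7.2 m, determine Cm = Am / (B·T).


Formula: Cm = Am / (B * T)
Step 1 — B * T = 18.8 * 7.2 = 135.36 m^2
Step 2 — Cm = 126.7 / 135.36 ≈ 0.93602 (5 s.f.)

0.93602


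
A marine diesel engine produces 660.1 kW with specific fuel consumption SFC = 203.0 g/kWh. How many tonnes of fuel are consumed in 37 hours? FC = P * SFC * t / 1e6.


Formula: FC (tonnes) = P * SFC * t / 1,000,000
Step 1 — P * SFC * t = 660.1 * 203.0 * 37 = 4958011.1 g
Step 2 — FC (tonnes) = 4958011.1 / 1,000,000 ≈ 4.9580 tonnes (5 s.f.)

4.9580 tonnes


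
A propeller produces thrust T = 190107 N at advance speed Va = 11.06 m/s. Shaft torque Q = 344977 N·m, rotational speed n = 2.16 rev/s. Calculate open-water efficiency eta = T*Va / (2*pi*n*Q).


Formula: eta = T * Va / (2 * pi * n * Q)
Step 1 — numerator = T * Va = 190107 * 11.06 = 2102583.42
Step 2 — 2 * pi * n = 2 * pi * 2.16 = 13.57168
Step 3 — denominator = 13.57168 * 344977 = 4681917.45
Step 4 — eta = 2102583.42 / 4681917.45 ≈ 0.44909 (5 s.f.)

0.44909


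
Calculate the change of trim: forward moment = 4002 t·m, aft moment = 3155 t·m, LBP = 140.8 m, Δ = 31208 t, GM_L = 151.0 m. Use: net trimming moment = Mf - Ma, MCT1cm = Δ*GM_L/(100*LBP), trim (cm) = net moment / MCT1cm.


Formula: net trimming moment = Mf - Ma; MCT1cm = Δ*GM_L/(100*LBP); trim = net moment / MCT1cm
Step 1 — net trimming moment = 4002 - 3155 = 847 t·m
Step 2 — MCT1cm = 31208 * 151.0 / (100 * 140.8) = 334.6881 t·m/cm
Step 3 — trim = 847 / 334.6881 ≈ 2.5307 cm (5 s.f.)

2.5307 cm


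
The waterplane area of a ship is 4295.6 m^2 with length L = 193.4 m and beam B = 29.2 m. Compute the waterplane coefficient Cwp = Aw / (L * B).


Formula: Cwp = Aw / (L * B)
Step 1 — L * B = 193.4 * 29.2 = 5647.28 m^2
Step 2 — Cwp = 4295.6 / 5647.28 ≈ 0.76065 (5 s.f.)

0.76065


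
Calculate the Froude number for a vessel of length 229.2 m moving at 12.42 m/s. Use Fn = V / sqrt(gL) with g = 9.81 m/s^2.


Formula: Fn = V / sqrt(g * L)
Step 1 — g * L = 9.81 * 229.2 = 2248.452
Step 2 — sqrt(g * L) = sqrt(2248.452) = 47.417845
Step 3 — Fn = 12.42 / 47.417845 ≈ 0.26193 (5 s.f.)

0.26193


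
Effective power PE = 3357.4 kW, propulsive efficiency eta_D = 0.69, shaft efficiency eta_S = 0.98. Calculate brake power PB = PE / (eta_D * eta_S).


Formula: PB = PE / (eta_D * eta_S)
Step 1 — combined efficiency = eta_D * eta_S = 0.69 * 0.98 = 0.6762
Step 2 — PB = 3357.4 / 0.6762 ≈ 4965.1 kW (5 s.f.)

4965.1 kW


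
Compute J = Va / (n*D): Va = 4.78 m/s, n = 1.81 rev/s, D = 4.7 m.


Formula: J = Va / (n * D)
Step 1 — n * D = 1.81 * 4.7 = 8.507
Step 2 — J = 4.78 / 8.507 ≈ 0.56189 (5 s.f.)

0.56189


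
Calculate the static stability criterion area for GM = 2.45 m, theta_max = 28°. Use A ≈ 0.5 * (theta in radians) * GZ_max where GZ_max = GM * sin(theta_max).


Formula: GZ_max = GM * sin(theta); Area = 0.5 * theta_rad * GZ_max
Step 1 — GZ_max = 2.45 * sin(28°) = 2.45 * 0.469472 = 1.150206 m
Step 2 — theta_rad = 28 * pi/180 = 0.488692 rad
Step 3 — Area = 0.5 * 0.488692 * 1.150206 ≈ 0.28105 m·rad (5 s.f.)

0.28105 m·rad


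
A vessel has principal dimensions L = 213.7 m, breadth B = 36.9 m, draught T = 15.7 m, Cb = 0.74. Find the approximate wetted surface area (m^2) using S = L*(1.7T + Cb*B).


Formula: S = 1.7*L*T + V/T with V = Cb*L*B*T, i.e. S = L * (1.7*T + Cb*B)
Step 1 — 1.7*T = 1.7 * 15.7 = 26.69 m
Step 2 — Cb*B = 0.74 * 36.9 = 27.306 m
Step 3 — 1.7*T + Cb*B = 26.69 + 27.306 = 53.996 m
Step 4 — S = 213.7 * 53.996 ≈ 11539 m^2 (5 s.f.)

11539 m^2


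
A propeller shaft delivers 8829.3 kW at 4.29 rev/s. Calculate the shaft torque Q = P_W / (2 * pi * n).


Formula: Q = P_W / (2 * pi * n)
Step 1 — P_W = 8829.3 kW * 1000 = 8829300.0 W
Step 2 — 2 * pi * n = 2 * pi * 4.29 = 26.954865
Step 3 — Q = 8829300.0 / 26.954865 ≈ 327560 N·m (5 s.f.)

327560 N·m


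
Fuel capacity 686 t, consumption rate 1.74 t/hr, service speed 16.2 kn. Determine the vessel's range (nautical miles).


Formula: endurance = fuel / rate; range = endurance * speed
Step 1 — endurance = 686 / 1.74 = 394.2529 hours
Step 2 — range = 394.2529 * 16.2 ≈ 6386.9 nautical miles (5 s.f.)

6386.9 NM


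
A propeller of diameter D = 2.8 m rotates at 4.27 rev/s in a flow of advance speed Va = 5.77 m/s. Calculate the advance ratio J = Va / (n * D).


Formula: J = Va / (n * D)
Step 1 — n * D = 4.27 * 2.8 = 11.956
Step 2 — J = 5.77 / 11.956 ≈ 0.48260 (5 s.f.)

0.48260


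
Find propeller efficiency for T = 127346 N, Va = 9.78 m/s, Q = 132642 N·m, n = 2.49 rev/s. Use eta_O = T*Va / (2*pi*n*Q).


Formula: eta = T * Va / (2 * pi * n * Q)
Step 1 — numerator = T * Va = 127346 * 9.78 = 1245443.88
Step 2 — 2 * pi * n = 2 * pi * 2.49 = 15.645131
Step 3 — denominator = 15.645131 * 132642 = 2075201.47
Step 4 — eta = 1245443.88 / 2075201.47 ≈ 0.60016 (5 s.f.)

0.60016


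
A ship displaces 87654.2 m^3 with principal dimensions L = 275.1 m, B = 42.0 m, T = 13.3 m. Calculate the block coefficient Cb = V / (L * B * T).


Formula: Cb = V / (L * B * T)
Step 1 — L * B * T = 275.1 * 42.0 * 13.3 = 153670.86 m^3
Step 2 — Cb = 87654.2 / 153670.86 ≈ 0.57040 (5 s.f.)

0.57040


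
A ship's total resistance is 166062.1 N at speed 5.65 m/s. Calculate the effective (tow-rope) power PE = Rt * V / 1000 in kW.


Formula: PE = Rt * V / 1000 (kW)
Step 1 — PE (W) = 166062.1 * 5.65 = 938250.865 W
Step 2 — PE (kW) = 938250.865 / 1000 ≈ 938.25 kW (5 s.f.)

938.25 kW


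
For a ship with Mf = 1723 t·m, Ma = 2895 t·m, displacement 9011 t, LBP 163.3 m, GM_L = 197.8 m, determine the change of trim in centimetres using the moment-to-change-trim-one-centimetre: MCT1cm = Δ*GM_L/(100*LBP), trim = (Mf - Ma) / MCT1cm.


Formula: net trimming moment = Mf - Ma; MCT1cm = Δ*GM_L/(100*LBP); trim = net moment / MCT1cm
Step 1 — net trimming moment = 1723 - 2895 = -1172 t·m
Step 2 — MCT1cm = 9011 * 197.8 / (100 * 163.3) = 109.1473 t·m/cm
Step 3 — trim = -1172 / 109.1473 ≈ -10.738 cm (5 s.f.)

-10.738 cm


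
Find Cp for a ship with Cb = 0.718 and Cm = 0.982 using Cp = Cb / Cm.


Formula: Cp = Cb / Cm
Substituting: Cp = 0.718 / 0.982
Result: Cp ≈ 0.73116 (5 s.f.)

0.73116


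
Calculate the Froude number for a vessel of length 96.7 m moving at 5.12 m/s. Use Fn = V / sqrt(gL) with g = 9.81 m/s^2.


Formula: Fn = V / sqrt(g * L)
Step 1 — g * L = 9.81 * 96.7 = 948.627
Step 2 — sqrt(g * L) = sqrt(948.627) = 30.799789
Step 3 — Fn = 5.12 / 30.799789 ≈ 0.16623 (5 s.f.)

0.16623


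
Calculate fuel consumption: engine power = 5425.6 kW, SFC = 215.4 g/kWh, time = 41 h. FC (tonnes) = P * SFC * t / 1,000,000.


Formula: FC (tonnes) = P * SFC * t / 1,000,000
Step 1 — P * SFC * t = 5425.6 * 215.4 * 41 = 47915643.84 g
Step 2 — FC (tonnes) = 47915643.84 / 1,000,000 ≈ 47.916 tonnes (5 s.f.)

47.916 tonnes


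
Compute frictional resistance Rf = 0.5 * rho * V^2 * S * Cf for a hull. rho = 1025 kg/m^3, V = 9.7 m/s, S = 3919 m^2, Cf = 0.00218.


Formula: Rf = 0.5 * rho * V^2 * S * Cf
Step 1 — V^2 = 9.7^2 = 94.09
Step 2 — 0.5 * rho * V^2 = 0.5 * 1025 * 94.09 = 48221.125
Step 3 — Rf = 48221.125 * 3919 * 0.00218 ≈ 411970 N (5 s.f.)

411970 N


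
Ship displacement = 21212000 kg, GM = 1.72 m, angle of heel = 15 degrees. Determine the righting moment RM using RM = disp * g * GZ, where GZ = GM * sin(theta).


Formula: GZ = GM * sin(theta); RM = disp * g * GZ
Step 1 — GZ = 1.72 * sin(15°) = 1.72 * 0.258819 = 0.445169 m
Step 2 — RM = 21212000 * 9.81 * 0.445169 ≈ 92635000 N·m (5 s.f.)

92635000 N·m


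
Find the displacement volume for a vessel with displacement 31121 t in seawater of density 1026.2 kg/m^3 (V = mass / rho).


Formula: V = mass / rho
Step 1 — convert tonnes to kg: 31121 t * 1000 = 31121000 kg
Step 2 — V = 31121000 / 1026.2 ≈ 30326 m^3 (5 s.f.)

30326 m^3


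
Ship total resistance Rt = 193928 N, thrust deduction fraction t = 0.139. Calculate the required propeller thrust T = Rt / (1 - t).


Formula: T = Rt / (1 - t)
Step 1 — (1 - t) = 1 - 0.139 = 0.861
Step 2 — T = 193928 / 0.861 ≈ 225240 N (5 s.f.)

225240 N


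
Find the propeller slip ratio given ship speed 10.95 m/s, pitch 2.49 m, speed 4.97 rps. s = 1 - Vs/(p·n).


Formula: s = 1 - Vs / (p * n)
Step 1 — p * n = 2.49 * 4.97 = 12.3753
Step 2 — Vs / (p*n) = 10.95 / 12.3753 = 0.884827 (6 d.p.)
Step 3 — s = 1 - 0.884827 = 0.115173

0.115173


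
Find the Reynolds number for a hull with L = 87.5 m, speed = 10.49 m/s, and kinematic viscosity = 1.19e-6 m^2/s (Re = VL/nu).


Formula: Re = V * L / nu
Step 1 — V * L = 10.49 * 87.5 = 917.875 m^2/s
Step 2 — Re = 917.875 / 1.19e-6 = 7.71e+08

7.71e+08


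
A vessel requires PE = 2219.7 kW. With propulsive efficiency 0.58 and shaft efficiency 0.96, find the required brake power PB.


Formula: PB = PE / (eta_D * eta_S)
Step 1 — combined efficiency = eta_D * eta_S = 0.58 * 0.96 = 0.5568
Step 2 — PB = 2219.7 / 0.5568 ≈ 3986.5 kW (5 s.f.)

3986.5 kW


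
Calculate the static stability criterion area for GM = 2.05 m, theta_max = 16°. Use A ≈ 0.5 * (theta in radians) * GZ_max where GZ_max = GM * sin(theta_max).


Formula: GZ_max = GM * sin(theta); Area = 0.5 * theta_rad * GZ_max
Step 1 — GZ_max = 2.05 * sin(16°) = 2.05 * 0.275637 = 0.565056 m
Step 2 — theta_rad = 16 * pi/180 = 0.279253 rad
Step 3 — Area = 0.5 * 0.279253 * 0.565056 ≈ 0.078897 m·rad (5 s.f.)

0.078897 m·rad


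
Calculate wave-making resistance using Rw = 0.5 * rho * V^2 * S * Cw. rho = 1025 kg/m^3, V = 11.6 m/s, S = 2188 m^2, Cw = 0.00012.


Formula: Rw = 0.5 * rho * V^2 * S * Cw
Step 1 — V^2 = 11.6^2 = 134.56
Step 2 — 0.5 * rho * V^2 = 0.5 * 1025 * 134.56 = 68962.0
Step 3 — Rw = 68962.0 * 2188 * 0.00012 ≈ 18107 N (5 s.f.)

18107 N


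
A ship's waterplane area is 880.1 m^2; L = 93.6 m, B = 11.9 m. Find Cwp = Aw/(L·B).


Formula: Cwp = Aw / (L * B)
Step 1 — L * B = 93.6 * 11.9 = 1113.84 m^2
Step 2 — Cwp = 880.1 / 1113.84 ≈ 0.79015 (5 s.f.)

0.79015


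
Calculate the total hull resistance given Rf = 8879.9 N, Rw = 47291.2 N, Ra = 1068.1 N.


Formula: Rt = Rf + Rw + Ra
Substituting: Rt = 8879.9 + 47291.2 + 1068.1
Result: Rt = 57239.2 N

57239.2 N


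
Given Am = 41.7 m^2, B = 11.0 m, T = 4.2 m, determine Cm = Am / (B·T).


Formula: Cm = Am / (B * T)
Step 1 — B * T = 11.0 * 4.2 = 46.2 m^2
Step 2 — Cm = 41.7 / 46.2 ≈ 0.90260 (5 s.f.)

0.90260


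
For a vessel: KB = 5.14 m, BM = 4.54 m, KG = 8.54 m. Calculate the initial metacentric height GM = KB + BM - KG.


Formula: GM = KB + BM - KG
Step 1 — KM = KB + BM = 5.14 + 4.54 = 9.68 m
Step 2 — GM = KM - KG = 9.68 - 8.54 = 1.14 m

1.14 m


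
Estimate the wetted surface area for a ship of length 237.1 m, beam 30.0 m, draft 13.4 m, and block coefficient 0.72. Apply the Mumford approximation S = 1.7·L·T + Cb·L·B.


Formula: S = 1.7*L*T + V/T with V = Cb*L*B*T, i.e. S = L * (1.7*T + Cb*B)
Step 1 — 1.7*T = 1.7 * 13.4 = 22.78 m
Step 2 — Cb*B = 0.72 * 30.0 = 21.6 m
Step 3 — 1.7*T + Cb*B = 22.78 + 21.6 = 44.38 m
Step 4 — S = 237.1 * 44.38 ≈ 10522 m^2 (5 s.f.)

10522 m^2


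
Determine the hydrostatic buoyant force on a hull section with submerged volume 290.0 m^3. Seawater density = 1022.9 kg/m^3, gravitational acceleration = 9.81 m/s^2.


Formula: Fb = rho * g * V
Substituting: Fb = 1022.9 * 9.81 * 290.0
Intermediate: 1022.9 * 9.81 = 10034.649
Result: Fb = 10034.649 * 290.0 ≈ 2910000 N (5 s.f.)

2910000 N


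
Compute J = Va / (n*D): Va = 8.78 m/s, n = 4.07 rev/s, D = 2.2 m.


Formula: J = Va / (n * D)
Step 1 — n * D = 4.07 * 2.2 = 8.954
Step 2 — J = 8.78 / 8.954 ≈ 0.98057 (5 s.f.)

0.98057


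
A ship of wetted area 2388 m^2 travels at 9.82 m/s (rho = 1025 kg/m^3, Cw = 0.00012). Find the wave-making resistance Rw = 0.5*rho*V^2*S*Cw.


Formula: Rw = 0.5 * rho * V^2 * S * Cw
Step 1 — V^2 = 9.82^2 = 96.4324
Step 2 — 0.5 * rho * V^2 = 0.5 * 1025 * 96.4324 = 49421.605
Step 3 — Rw = 49421.605 * 2388 * 0.00012 ≈ 14162 N (5 s.f.)

14162 N


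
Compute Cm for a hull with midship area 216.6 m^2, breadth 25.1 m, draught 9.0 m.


Formula: Cm = Am / (B * T)
Step 1 — B * T = 25.1 * 9.0 = 225.9 m^2
Step 2 — Cm = 216.6 / 225.9 ≈ 0.95883 (5 s.f.)

0.95883


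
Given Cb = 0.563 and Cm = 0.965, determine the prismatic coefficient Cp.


Formula: Cp = Cb / Cm
Substituting: Cp = 0.563 / 0.965
Result: Cp ≈ 0.58342 (5 s.f.)

0.58342


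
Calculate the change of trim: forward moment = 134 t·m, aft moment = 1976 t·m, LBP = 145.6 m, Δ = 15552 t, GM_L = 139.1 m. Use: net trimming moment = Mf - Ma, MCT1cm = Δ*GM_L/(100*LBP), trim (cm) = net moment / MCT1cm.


Formula: net trimming moment = Mf - Ma; MCT1cm = Δ*GM_L/(100*LBP); trim = net moment / MCT1cm
Step 1 — net trimming moment = 134 - 1976 = -1842 t·m
Step 2 — MCT1cm = 15552 * 139.1 / (100 * 145.6) = 148.5771 t·m/cm
Step 3 — trim = -1842 / 148.5771 ≈ -12.398 cm (5 s.f.)

-12.398 cm


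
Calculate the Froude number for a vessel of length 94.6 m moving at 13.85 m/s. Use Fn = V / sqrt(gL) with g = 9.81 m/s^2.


Formula: Fn = V / sqrt(g * L)
Step 1 — g * L = 9.81 * 94.6 = 928.026
Step 2 — sqrt(g * L) = sqrt(928.026) = 30.463519
Step 3 — Fn = 13.85 / 30.463519 ≈ 0.45464 (5 s.f.)

0.45464


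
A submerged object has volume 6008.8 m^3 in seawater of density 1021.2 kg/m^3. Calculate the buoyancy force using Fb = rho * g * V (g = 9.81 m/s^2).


Formula: Fb = rho * g * V
Substituting: Fb = 1021.2 * 9.81 * 6008.8
Intermediate: 1021.2 * 9.81 = 10017.972
Result: Fb = 10017.972 * 6008.8 ≈ 60196000 N (5 s.f.)

60196000 N


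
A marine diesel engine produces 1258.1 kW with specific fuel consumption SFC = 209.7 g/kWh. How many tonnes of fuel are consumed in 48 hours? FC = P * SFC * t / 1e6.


Formula: FC (tonnes) = P * SFC * t / 1,000,000
Step 1 — P * SFC * t = 1258.1 * 209.7 * 48 = 12663531.36 g
Step 2 — FC (tonnes) = 12663531.36 / 1,000,000 ≈ 12.664 tonnes (5 s.f.)

12.664 tonnes


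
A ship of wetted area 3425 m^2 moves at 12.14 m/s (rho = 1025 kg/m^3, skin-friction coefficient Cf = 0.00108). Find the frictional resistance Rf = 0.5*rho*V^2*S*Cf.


Formula: Rf = 0.5 * rho * V^2 * S * Cf
Step 1 — V^2 = 12.14^2 = 147.3796
Step 2 — 0.5 * rho * V^2 = 0.5 * 1025 * 147.3796 = 75532.045
Step 3 — Rf = 75532.045 * 3425 * 0.00108 ≈ 279390 N (5 s.f.)

279390 N


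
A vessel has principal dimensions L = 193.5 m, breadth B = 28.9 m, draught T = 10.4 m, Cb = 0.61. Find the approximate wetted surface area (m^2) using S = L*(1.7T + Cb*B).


Formula: S = 1.7*L*T + V/T with V = Cb*L*B*T, i.e. S = L * (1.7*T + Cb*B)
Step 1 — 1.7*T = 1.7 * 10.4 = 17.68 m
Step 2 — Cb*B = 0.61 * 28.9 = 17.629 m
Step 3 — 1.7*T + Cb*B = 17.68 + 17.629 = 35.309 m
Step 4 — S = 193.5 * 35.309 ≈ 6832.3 m^2 (5 s.f.)

6832.3 m^2


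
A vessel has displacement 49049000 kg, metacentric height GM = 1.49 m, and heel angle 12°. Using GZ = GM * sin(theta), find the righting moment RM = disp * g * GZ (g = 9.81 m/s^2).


Formula: GZ = GM * sin(theta); RM = disp * g * GZ
Step 1 — GZ = 1.49 * sin(12°) = 1.49 * 0.207912 = 0.309789 m
Step 2 — RM = 49049000 * 9.81 * 0.309789 ≈ 149060000 N·m (5 s.f.)

149060000 N·m


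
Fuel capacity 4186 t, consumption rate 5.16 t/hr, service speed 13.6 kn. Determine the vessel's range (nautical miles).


Formula: endurance = fuel / rate; range = endurance * speed
Step 1 — endurance = 4186 / 5.16 = 811.2403 hours
Step 2 — range = 811.2403 * 13.6 ≈ 11033 nautical miles (5 s.f.)

11033 NM


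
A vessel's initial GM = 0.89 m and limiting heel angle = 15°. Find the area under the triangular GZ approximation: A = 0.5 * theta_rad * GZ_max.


Formula: GZ_max = GM * sin(theta); Area = 0.5 * theta_rad * GZ_max
Step 1 — GZ_max = 0.89 * sin(15°) = 0.89 * 0.258819 = 0.230349 m
Step 2 — theta_rad = 15 * pi/180 = 0.261799 rad
Step 3 — Area = 0.5 * 0.261799 * 0.230349 ≈ 0.030153 m·rad (5 s.f.)

0.030153 m·rad


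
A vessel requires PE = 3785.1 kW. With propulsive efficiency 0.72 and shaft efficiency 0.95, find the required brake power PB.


Formula: PB = PE / (eta_D * eta_S)
Step 1 — combined efficiency = eta_D * eta_S = 0.72 * 0.95 = 0.684
Step 2 — PB = 3785.1 / 0.684 ≈ 5533.8 kW (5 s.f.)

5533.8 kW


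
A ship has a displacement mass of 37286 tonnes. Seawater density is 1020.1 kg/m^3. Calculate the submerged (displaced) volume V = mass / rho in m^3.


Formula: V = mass / rho
Step 1 — convert tonnes to kg: 37286 t * 1000 = 37286000 kg
Step 2 — V = 37286000 / 1020.1 ≈ 36551 m^3 (5 s.f.)

36551 m^3


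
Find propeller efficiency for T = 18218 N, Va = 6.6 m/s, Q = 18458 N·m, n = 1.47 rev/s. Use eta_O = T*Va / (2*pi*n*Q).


Formula: eta = T * Va / (2 * pi * n * Q)
Step 1 — numerator = T * Va = 18218 * 6.6 = 120238.8
Step 2 — 2 * pi * n = 2 * pi * 1.47 = 9.236282
Step 3 — denominator = 9.236282 * 18458 = 170483.29
Step 4 — eta = 120238.8 / 170483.29 ≈ 0.70528 (5 s.f.)

0.70528


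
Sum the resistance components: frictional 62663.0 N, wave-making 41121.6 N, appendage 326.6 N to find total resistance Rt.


Formula: Rt = Rf + Rw + Ra
Substituting: Rt = 62663.0 + 41121.6 + 326.6
Result: Rt = 104111.2 N

104111.2 N


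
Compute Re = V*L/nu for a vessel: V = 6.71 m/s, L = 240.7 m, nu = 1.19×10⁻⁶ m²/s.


Formula: Re = V * L / nu
Step 1 — V * L = 6.71 * 240.7 = 1615.097 m^2/s
Step 2 — Re = 1615.097 / 1.19e-6 = 1.36e+09

1.36e+09


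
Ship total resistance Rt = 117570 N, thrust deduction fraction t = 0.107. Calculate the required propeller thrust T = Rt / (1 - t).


Formula: T = Rt / (1 - t)
Step 1 — (1 - t) = 1 - 0.107 = 0.893
Step 2 — T = 117570 / 0.893 ≈ 131660 N (5 s.f.)

131660 N


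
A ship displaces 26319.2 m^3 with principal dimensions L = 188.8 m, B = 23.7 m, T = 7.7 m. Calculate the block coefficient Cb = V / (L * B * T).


Formula: Cb = V / (L * B * T)
Step 1 — L * B * T = 188.8 * 23.7 * 7.7 = 34454.112 m^3
Step 2 — Cb = 26319.2 / 34454.112 ≈ 0.76389 (5 s.f.)

0.76389


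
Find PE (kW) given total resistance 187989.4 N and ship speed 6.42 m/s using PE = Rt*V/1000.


Formula: PE = Rt * V / 1000 (kW)
Step 1 — PE (W) = 187989.4 * 6.42 = 1206891.948 W
Step 2 — PE (kW) = 1206891.948 / 1000 ≈ 1206.9 kW (5 s.f.)

1206.9 kW


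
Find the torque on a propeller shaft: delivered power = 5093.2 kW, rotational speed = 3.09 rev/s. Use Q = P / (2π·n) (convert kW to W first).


Formula: Q = P_W / (2 * pi * n)
Step 1 — P_W = 5093.2 kW * 1000 = 5093200.0 W
Step 2 — 2 * pi * n = 2 * pi * 3.09 = 19.415043
Step 3 — Q = 5093200.0 / 19.415043 ≈ 262330 N·m (5 s.f.)

262330 N·m


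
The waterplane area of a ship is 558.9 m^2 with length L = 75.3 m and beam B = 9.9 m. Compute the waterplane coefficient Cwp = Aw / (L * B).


Formula: Cwp = Aw / (L * B)
Step 1 — L * B = 75.3 * 9.9 = 745.47 m^2
Step 2 — Cwp = 558.9 / 745.47 ≈ 0.74973 (5 s.f.)

0.74973


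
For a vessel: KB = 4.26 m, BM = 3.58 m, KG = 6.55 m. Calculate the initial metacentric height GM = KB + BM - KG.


Formula: GM = KB + BM - KG
Step 1 — KM = KB + BM = 4.26 + 3.58 = 7.84 m
Step 2 — GM = KM - KG = 7.84 - 6.55 = 1.29 m

1.29 m


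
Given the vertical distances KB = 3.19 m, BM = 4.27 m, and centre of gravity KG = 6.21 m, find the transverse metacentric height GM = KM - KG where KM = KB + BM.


Formula: GM = KB + BM - KG
Step 1 — KM = KB + BM = 3.19 + 4.27 = 7.46 m
Step 2 — GM = KM - KG = 7.46 - 6.21 = 1.25 m

1.25 m


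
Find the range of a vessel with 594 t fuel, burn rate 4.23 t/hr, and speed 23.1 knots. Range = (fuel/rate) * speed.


Formula: endurance = fuel / rate; range = endurance * speed
Step 1 — endurance = 594 / 4.23 = 140.4255 hours
Step 2 — range = 140.4255 * 23.1 ≈ 3243.8 nautical miles (5 s.f.)

3243.8 NM


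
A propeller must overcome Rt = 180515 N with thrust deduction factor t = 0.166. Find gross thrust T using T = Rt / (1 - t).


Formula: T = Rt / (1 - t)
Step 1 — (1 - t) = 1 - 0.166 = 0.834
Step 2 — T = 180515 / 0.834 ≈ 216440 N (5 s.f.)

216440 N


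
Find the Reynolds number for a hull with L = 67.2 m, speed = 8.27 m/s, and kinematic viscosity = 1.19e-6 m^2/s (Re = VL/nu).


Formula: Re = V * L / nu
Step 1 — V * L = 8.27 * 67.2 = 555.744 m^2/s
Step 2 — Re = 555.744 / 1.19e-6 = 4.67e+08

4.67e+08


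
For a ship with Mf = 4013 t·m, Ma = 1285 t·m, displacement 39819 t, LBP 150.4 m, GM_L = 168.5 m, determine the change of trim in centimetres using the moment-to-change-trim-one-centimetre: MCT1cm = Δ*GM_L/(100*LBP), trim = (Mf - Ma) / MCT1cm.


Formula: net trimming moment = Mf - Ma; MCT1cm = Δ*GM_L/(100*LBP); trim = net moment / MCT1cm
Step 1 — net trimming moment = 4013 - 1285 = 2728 t·m
Step 2 — MCT1cm = 39819 * 168.5 / (100 * 150.4) = 446.1105 t·m/cm
Step 3 — trim = 2728 / 446.1105 ≈ 6.1151 cm (5 s.f.)

6.1151 cm


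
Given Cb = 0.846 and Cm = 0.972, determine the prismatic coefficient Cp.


Formula: Cp = Cb / Cm
Substituting: Cp = 0.846 / 0.972
Result: Cp ≈ 0.87037 (5 s.f.)

0.87037


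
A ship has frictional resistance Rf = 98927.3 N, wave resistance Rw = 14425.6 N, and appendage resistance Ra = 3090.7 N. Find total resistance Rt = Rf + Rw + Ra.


Formula: Rt = Rf + Rw + Ra
Substituting: Rt = 98927.3 + 14425.6 + 3090.7
Result: Rt = 116443.6 N

116443.6 N


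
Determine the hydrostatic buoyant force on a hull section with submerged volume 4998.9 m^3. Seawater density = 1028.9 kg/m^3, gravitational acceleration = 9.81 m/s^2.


Formula: Fb = rho * g * V
Substituting: Fb = 1028.9 * 9.81 * 4998.9
Intermediate: 1028.9 * 9.81 = 10093.509
Result: Fb = 10093.509 * 4998.9 ≈ 50456000 N (5 s.f.)

50456000 N


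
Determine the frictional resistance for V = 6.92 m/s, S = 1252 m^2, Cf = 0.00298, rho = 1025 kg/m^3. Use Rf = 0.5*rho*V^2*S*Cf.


Formula: Rf = 0.5 * rho * V^2 * S * Cf
Step 1 — V^2 = 6.92^2 = 47.8864
Step 2 — 0.5 * rho * V^2 = 0.5 * 1025 * 47.8864 = 24541.78
Step 3 — Rf = 24541.78 * 1252 * 0.00298 ≈ 91564 N (5 s.f.)

91564 N


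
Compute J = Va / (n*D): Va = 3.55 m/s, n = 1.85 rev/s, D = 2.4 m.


Formula: J = Va / (n * D)
Step 1 — n * D = 1.85 * 2.4 = 4.44
Step 2 — J = 3.55 / 4.44 ≈ 0.79955 (5 s.f.)

0.79955


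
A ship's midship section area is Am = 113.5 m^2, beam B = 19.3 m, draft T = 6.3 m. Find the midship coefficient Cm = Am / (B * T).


Formula: Cm = Am / (B * T)
Step 1 — B * T = 19.3 * 6.3 = 121.59 m^2
Step 2 — Cm = 113.5 / 121.59 ≈ 0.93346 (5 s.f.)

0.93346


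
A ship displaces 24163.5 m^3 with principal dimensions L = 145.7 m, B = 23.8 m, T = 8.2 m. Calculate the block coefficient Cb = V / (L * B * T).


Formula: Cb = V / (L * B * T)
Step 1 — L * B * T = 145.7 * 23.8 * 8.2 = 28434.812 m^3
Step 2 — Cb = 24163.5 / 28434.812 ≈ 0.84979 (5 s.f.)

0.84979


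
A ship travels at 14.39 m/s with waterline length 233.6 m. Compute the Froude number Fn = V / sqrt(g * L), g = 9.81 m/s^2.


Formula: Fn = V / sqrt(g * L)
Step 1 — g * L = 9.81 * 233.6 = 2291.616
Step 2 — sqrt(g * L) = sqrt(2291.616) = 47.870826
Step 3 — Fn = 14.39 / 47.870826 ≈ 0.30060 (5 s.f.)

0.30060


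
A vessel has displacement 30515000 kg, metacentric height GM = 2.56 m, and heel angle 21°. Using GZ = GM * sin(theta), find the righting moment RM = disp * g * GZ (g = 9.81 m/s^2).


Formula: GZ = GM * sin(theta); RM = disp * g * GZ
Step 1 — GZ = 2.56 * sin(21°) = 2.56 * 0.358368 = 0.917422 m
Step 2 — RM = 30515000 * 9.81 * 0.917422 ≈ 274630000 N·m (5 s.f.)

274630000 N·m


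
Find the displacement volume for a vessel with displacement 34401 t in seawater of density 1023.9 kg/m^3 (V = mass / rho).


Formula: V = mass / rho
Step 1 — convert tonnes to kg: 34401 t * 1000 = 34401000 kg
Step 2 — V = 34401000 / 1023.9 ≈ 33598 m^3 (5 s.f.)

33598 m^3


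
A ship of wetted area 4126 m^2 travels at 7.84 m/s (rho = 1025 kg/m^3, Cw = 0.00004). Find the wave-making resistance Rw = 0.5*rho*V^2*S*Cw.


Formula: Rw = 0.5 * rho * V^2 * S * Cw
Step 1 — V^2 = 7.84^2 = 61.4656
Step 2 — 0.5 * rho * V^2 = 0.5 * 1025 * 61.4656 = 31501.12
Step 3 — Rw = 31501.12 * 4126 * 0.00004 ≈ 5198.9 N (5 s.f.)

5198.9 N


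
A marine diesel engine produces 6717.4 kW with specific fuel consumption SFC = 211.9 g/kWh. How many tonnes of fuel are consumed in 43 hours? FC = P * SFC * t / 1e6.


Formula: FC (tonnes) = P * SFC * t / 1,000,000
Step 1 — P * SFC * t = 6717.4 * 211.9 * 43 = 61206933.58 g
Step 2 — FC (tonnes) = 61206933.58 / 1,000,000 ≈ 61.207 tonnes (5 s.f.)

61.207 tonnes


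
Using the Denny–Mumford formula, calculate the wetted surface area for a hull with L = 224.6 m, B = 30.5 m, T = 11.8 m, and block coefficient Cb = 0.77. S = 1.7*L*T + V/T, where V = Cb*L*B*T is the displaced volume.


Formula: S = 1.7*L*T + V/T with V = Cb*L*B*T, i.e. S = L * (1.7*T + Cb*B)
Step 1 — 1.7*T = 1.7 * 11.8 = 20.06 m
Step 2 — Cb*B = 0.77 * 30.5 = 23.485 m
Step 3 — 1.7*T + Cb*B = 20.06 + 23.485 = 43.545 m
Step 4 — S = 224.6 * 43.545 ≈ 9780.2 m^2 (5 s.f.)

9780.2 m^2


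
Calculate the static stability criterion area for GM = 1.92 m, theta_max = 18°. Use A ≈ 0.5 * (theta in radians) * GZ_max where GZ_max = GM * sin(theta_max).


Formula: GZ_max = GM * sin(theta); Area = 0.5 * theta_rad * GZ_max
Step 1 — GZ_max = 1.92 * sin(18°) = 1.92 * 0.309017 = 0.593313 m
Step 2 — theta_rad = 18 * pi/180 = 0.314159 rad
Step 3 — Area = 0.5 * 0.314159 * 0.593313 ≈ 0.093197 m·rad (5 s.f.)

0.093197 m·rad


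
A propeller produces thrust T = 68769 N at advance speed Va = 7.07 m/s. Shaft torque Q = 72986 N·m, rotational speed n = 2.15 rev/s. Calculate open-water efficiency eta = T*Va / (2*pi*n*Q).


Formula: eta = T * Va / (2 * pi * n * Q)
Step 1 — numerator = T * Va = 68769 * 7.07 = 486196.83
Step 2 — 2 * pi * n = 2 * pi * 2.15 = 13.508848
Step 3 — denominator = 13.508848 * 72986 = 985956.78
Step 4 — eta = 486196.83 / 985956.78 ≈ 0.49312 (5 s.f.)

0.49312


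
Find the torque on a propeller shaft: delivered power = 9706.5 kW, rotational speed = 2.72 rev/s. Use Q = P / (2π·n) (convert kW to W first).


Formula: Q = P_W / (2 * pi * n)
Step 1 — P_W = 9706.5 kW * 1000 = 9706500.0 W
Step 2 — 2 * pi * n = 2 * pi * 2.72 = 17.090264
Step 3 — Q = 9706500.0 / 17.090264 ≈ 567950 N·m (5 s.f.)

567950 N·m


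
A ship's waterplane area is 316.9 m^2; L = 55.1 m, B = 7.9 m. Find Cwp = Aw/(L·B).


Formula: Cwp = Aw / (L * B)
Step 1 — L * B = 55.1 * 7.9 = 435.29 m^2
Step 2 — Cwp = 316.9 / 435.29 ≈ 0.72802 (5 s.f.)

0.72802


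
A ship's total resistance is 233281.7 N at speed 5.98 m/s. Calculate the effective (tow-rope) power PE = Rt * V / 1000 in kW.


Formula: PE = Rt * V / 1000 (kW)
Step 1 — PE (W) = 233281.7 * 5.98 = 1395024.566 W
Step 2 — PE (kW) = 1395024.566 / 1000 ≈ 1395.0 kW (5 s.f.)

1395.0 kW


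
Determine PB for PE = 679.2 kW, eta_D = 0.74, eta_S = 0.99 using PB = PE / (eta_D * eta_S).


Formula: PB = PE / (eta_D * eta_S)
Step 1 — combined efficiency = eta_D * eta_S = 0.74 * 0.99 = 0.7326
Step 2 — PB = 679.2 / 0.7326 ≈ 927.11 kW (5 s.f.)

927.11 kW


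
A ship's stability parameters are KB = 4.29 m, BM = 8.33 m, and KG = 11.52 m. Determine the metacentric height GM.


Formula: GM = KB + BM - KG
Step 1 — KM = KB + BM = 4.29 + 8.33 = 12.62 m
Step 2 — GM = KM - KG = 12.62 - 11.52 = 1.1 m

1.1 m


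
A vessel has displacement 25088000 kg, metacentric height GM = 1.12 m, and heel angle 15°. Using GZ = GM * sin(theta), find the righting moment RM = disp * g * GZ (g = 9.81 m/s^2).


Formula: GZ = GM * sin(theta); RM = disp * g * GZ
Step 1 — GZ = 1.12 * sin(15°) = 1.12 * 0.258819 = 0.289877 m
Step 2 — RM = 25088000 * 9.81 * 0.289877 ≈ 71343000 N·m (5 s.f.)

71343000 N·m


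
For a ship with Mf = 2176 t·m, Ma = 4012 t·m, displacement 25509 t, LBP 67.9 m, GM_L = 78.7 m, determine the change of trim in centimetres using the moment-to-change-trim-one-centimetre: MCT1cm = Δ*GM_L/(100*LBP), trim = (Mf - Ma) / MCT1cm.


Formula: net trimming moment = Mf - Ma; MCT1cm = Δ*GM_L/(100*LBP); trim = net moment / MCT1cm
Step 1 — net trimming moment = 2176 - 4012 = -1836 t·m
Step 2 — MCT1cm = 25509 * 78.7 / (100 * 67.9) = 295.664 t·m/cm
Step 3 — trim = -1836 / 295.664 ≈ -6.2098 cm (5 s.f.)

-6.2098 cm


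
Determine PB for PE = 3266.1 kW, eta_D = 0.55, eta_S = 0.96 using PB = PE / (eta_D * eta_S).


Formula: PB = PE / (eta_D * eta_S)
Step 1 — combined efficiency = eta_D * eta_S = 0.55 * 0.96 = 0.528
Step 2 — PB = 3266.1 / 0.528 ≈ 6185.8 kW (5 s.f.)

6185.8 kW


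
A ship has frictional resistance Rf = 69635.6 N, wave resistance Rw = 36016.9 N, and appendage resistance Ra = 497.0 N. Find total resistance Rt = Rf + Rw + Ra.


Formula: Rt = Rf + Rw + Ra
Substituting: Rt = 69635.6 + 36016.9 + 497.0
Result: Rt = 106149.5 N

106149.5 N


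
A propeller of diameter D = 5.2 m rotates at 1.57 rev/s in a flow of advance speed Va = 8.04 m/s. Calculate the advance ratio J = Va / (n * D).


Formula: J = Va / (n * D)
Step 1 — n * D = 1.57 * 5.2 = 8.164
Step 2 — J = 8.04 / 8.164 ≈ 0.98481 (5 s.f.)

0.98481


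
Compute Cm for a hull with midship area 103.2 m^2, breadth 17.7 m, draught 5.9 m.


Formula: Cm = Am / (B * T)
Step 1 — B * T = 17.7 * 5.9 = 104.43 m^2
Step 2 — Cm = 103.2 / 104.43 ≈ 0.98822 (5 s.f.)

0.98822


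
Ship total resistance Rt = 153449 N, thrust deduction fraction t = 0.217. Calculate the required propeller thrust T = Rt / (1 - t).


Formula: T = Rt / (1 - t)
Step 1 — (1 - t) = 1 - 0.217 = 0.783
Step 2 — T = 153449 / 0.783 ≈ 195980 N (5 s.f.)

195980 N


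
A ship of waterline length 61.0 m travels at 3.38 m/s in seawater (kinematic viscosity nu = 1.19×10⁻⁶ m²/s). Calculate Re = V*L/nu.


Formula: Re = V * L / nu
Step 1 — V * L = 3.38 * 61.0 = 206.18 m^2/s
Step 2 — Re = 206.18 / 1.19e-6 = 1.73e+08

1.73e+08


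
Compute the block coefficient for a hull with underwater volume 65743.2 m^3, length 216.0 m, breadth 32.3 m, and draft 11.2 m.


Formula: Cb = V / (L * B * T)
Step 1 — L * B * T = 216.0 * 32.3 * 11.2 = 78140.16 m^3
Step 2 — Cb = 65743.2 / 78140.16 ≈ 0.84135 (5 s.f.)

0.84135


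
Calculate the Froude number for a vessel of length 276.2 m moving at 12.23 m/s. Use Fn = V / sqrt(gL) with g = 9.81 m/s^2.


Formula: Fn = V / sqrt(g * L)
Step 1 — g * L = 9.81 * 276.2 = 2709.522
Step 2 — sqrt(g * L) = sqrt(2709.522) = 52.053069
Step 3 — Fn = 12.23 / 52.053069 ≈ 0.23495 (5 s.f.)

0.23495


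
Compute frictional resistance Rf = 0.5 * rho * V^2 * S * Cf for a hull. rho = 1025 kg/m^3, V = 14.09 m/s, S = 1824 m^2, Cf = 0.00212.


Formula: Rf = 0.5 * rho * V^2 * S * Cf
Step 1 — V^2 = 14.09^2 = 198.5281
Step 2 — 0.5 * rho * V^2 = 0.5 * 1025 * 198.5281 = 101745.65125
Step 3 — Rf = 101745.65125 * 1824 * 0.00212 ≈ 393440 N (5 s.f.)

393440 N


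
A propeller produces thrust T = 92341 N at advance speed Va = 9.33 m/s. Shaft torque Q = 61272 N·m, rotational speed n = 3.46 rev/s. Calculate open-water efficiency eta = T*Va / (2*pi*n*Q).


Formula: eta = T * Va / (2 * pi * n * Q)
Step 1 — numerator = T * Va = 92341 * 9.33 = 861541.53
Step 2 — 2 * pi * n = 2 * pi * 3.46 = 21.739821
Step 3 — denominator = 21.739821 * 61272 = 1332042.31
Step 4 — eta = 861541.53 / 1332042.31 ≈ 0.64678 (5 s.f.)

0.64678


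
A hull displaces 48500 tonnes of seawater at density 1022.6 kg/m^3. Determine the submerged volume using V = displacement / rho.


Formula: V = mass / rho
Step 1 — convert tonnes to kg: 48500 t * 1000 = 48500000 kg
Step 2 — V = 48500000 / 1022.6 ≈ 47428 m^3 (5 s.f.)

47428 m^3


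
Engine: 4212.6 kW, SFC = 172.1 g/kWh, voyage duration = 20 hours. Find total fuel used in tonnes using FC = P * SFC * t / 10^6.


Formula: FC (tonnes) = P * SFC * t / 1,000,000
Step 1 — P * SFC * t = 4212.6 * 172.1 * 20 = 14499769.2 g
Step 2 — FC (tonnes) = 14499769.2 / 1,000,000 ≈ 14.500 tonnes (5 s.f.)

14.500 tonnes


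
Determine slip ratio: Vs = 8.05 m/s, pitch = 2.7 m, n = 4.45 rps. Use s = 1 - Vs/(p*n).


Formula: s = 1 - Vs / (p * n)
Step 1 — p * n = 2.7 * 4.45 = 12.015
Step 2 — Vs / (p*n) = 8.05 / 12.015 = 0.669996 (6 d.p.)
Step 3 — s = 1 - 0.669996 = 0.330004

0.330004


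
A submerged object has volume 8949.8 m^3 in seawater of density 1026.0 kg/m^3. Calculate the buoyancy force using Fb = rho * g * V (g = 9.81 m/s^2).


Formula: Fb = rho * g * V
Substituting: Fb = 1026.0 * 9.81 * 8949.8
Intermediate: 1026.0 * 9.81 = 10065.06
Result: Fb = 10065.06 * 8949.8 ≈ 90080000 N (5 s.f.)

90080000 N


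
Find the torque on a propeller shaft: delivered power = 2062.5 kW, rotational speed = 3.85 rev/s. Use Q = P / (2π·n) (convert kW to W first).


Formula: Q = P_W / (2 * pi * n)
Step 1 — P_W = 2062.5 kW * 1000 = 2062500.0 W
Step 2 — 2 * pi * n = 2 * pi * 3.85 = 24.190263
Step 3 — Q = 2062500.0 / 24.190263 ≈ 85262 N·m (5 s.f.)

85262 N·m


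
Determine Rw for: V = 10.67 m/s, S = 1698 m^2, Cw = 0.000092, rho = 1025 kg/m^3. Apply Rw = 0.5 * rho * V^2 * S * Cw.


Formula: Rw = 0.5 * rho * V^2 * S * Cw
Step 1 — V^2 = 10.67^2 = 113.8489
Step 2 — 0.5 * rho * V^2 = 0.5 * 1025 * 113.8489 = 58347.56125
Step 3 — Rw = 58347.56125 * 1698 * 0.000092 ≈ 9114.8 N (5 s.f.)

9114.8 N


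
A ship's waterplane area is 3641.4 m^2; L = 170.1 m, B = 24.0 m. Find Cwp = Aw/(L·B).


Formula: Cwp = Aw / (L * B)
Step 1 — L * B = 170.1 * 24.0 = 4082.4 m^2
Step 2 — Cwp = 3641.4 / 4082.4 ≈ 0.89198 (5 s.f.)

0.89198


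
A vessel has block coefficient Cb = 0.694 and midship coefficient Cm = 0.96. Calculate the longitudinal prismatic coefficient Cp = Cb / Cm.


Formula: Cp = Cb / Cm
Substituting: Cp = 0.694 / 0.96
Result: Cp ≈ 0.72292 (5 s.f.)

0.72292


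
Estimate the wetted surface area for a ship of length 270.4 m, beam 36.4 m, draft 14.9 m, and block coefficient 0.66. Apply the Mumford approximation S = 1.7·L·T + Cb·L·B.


Formula: S = 1.7*L*T + V/T with V = Cb*L*B*T, i.e. S = L * (1.7*T + Cb*B)
Step 1 — 1.7*T = 1.7 * 14.9 = 25.33 m
Step 2 — Cb*B = 0.66 * 36.4 = 24.024 m
Step 3 — 1.7*T + Cb*B = 25.33 + 24.024 = 49.354 m
Step 4 — S = 270.4 * 49.354 ≈ 13345 m^2 (5 s.f.)

13345 m^2


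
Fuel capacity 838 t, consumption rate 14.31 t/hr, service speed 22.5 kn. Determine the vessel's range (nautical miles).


Formula: endurance = fuel / rate; range = endurance * speed
Step 1 — endurance = 838 / 14.31 = 58.5604 hours
Step 2 — range = 58.5604 * 22.5 ≈ 1317.6 nautical miles (5 s.f.)

1317.6 NM


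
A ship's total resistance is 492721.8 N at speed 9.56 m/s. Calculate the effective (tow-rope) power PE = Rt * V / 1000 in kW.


Formula: PE = Rt * V / 1000 (kW)
Step 1 — PE (W) = 492721.8 * 9.56 = 4710420.408 W
Step 2 — PE (kW) = 4710420.408 / 1000 ≈ 4710.4 kW (5 s.f.)

4710.4 kW


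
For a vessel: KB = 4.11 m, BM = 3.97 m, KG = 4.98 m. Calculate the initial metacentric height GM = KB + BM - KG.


Formula: GM = KB + BM - KG
Step 1 — KM = KB + BM = 4.11 + 3.97 = 8.08 m
Step 2 — GM = KM - KG = 8.08 - 4.98 = 3.1 m

3.1 m


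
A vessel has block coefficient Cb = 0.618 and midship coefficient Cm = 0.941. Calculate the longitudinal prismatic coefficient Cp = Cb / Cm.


Formula: Cp = Cb / Cm
Substituting: Cp = 0.618 / 0.941
Result: Cp ≈ 0.65675 (5 s.f.)

0.65675
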